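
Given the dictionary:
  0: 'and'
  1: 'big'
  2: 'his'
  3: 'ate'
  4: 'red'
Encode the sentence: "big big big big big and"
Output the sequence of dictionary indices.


Look up each word in the dictionary:
  'big' -> 1
  'big' -> 1
  'big' -> 1
  'big' -> 1
  'big' -> 1
  'and' -> 0

Encoded: [1, 1, 1, 1, 1, 0]


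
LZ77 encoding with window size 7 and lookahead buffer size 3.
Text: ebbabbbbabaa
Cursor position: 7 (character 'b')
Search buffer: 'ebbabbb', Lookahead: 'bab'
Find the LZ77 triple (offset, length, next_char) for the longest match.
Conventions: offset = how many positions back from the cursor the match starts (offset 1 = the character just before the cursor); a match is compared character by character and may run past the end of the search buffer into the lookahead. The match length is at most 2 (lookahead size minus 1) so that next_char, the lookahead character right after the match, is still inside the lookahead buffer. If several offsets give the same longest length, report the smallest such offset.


Try each offset into the search buffer:
  offset=1 (pos 6, char 'b'): match length 1
  offset=2 (pos 5, char 'b'): match length 1
  offset=3 (pos 4, char 'b'): match length 1
  offset=4 (pos 3, char 'a'): match length 0
  offset=5 (pos 2, char 'b'): match length 2
  offset=6 (pos 1, char 'b'): match length 1
  offset=7 (pos 0, char 'e'): match length 0
Longest match has length 2 at offset 5.
next_char = character at position 7 + 2 = 9 -> 'b'

Best match: offset=5, length=2 (matching 'ba' starting at position 2)
LZ77 triple: (5, 2, 'b')


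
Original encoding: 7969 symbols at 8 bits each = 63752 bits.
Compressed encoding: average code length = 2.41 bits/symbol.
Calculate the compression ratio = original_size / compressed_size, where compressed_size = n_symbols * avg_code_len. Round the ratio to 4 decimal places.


original_size = n_symbols * orig_bits = 7969 * 8 = 63752 bits
compressed_size = n_symbols * avg_code_len = 7969 * 2.41 = 19205.29 bits
ratio = original_size / compressed_size = 63752 / 19205.29 = 3.3195

Compression ratio = 3.3195


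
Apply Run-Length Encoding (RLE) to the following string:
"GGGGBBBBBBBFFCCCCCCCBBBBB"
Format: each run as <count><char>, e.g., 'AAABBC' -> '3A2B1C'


Scanning runs left to right:
  i=0: run of 'G' x 4 -> '4G'
  i=4: run of 'B' x 7 -> '7B'
  i=11: run of 'F' x 2 -> '2F'
  i=13: run of 'C' x 7 -> '7C'
  i=20: run of 'B' x 5 -> '5B'

RLE = 4G7B2F7C5B


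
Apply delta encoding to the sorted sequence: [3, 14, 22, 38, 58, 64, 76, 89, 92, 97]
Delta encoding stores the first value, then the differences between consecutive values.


First value: 3
Deltas:
  14 - 3 = 11
  22 - 14 = 8
  38 - 22 = 16
  58 - 38 = 20
  64 - 58 = 6
  76 - 64 = 12
  89 - 76 = 13
  92 - 89 = 3
  97 - 92 = 5


Delta encoded: [3, 11, 8, 16, 20, 6, 12, 13, 3, 5]


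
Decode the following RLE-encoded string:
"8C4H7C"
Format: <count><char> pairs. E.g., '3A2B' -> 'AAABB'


Expanding each <count><char> pair:
  8C -> 'CCCCCCCC'
  4H -> 'HHHH'
  7C -> 'CCCCCCC'

Decoded = CCCCCCCCHHHHCCCCCCC


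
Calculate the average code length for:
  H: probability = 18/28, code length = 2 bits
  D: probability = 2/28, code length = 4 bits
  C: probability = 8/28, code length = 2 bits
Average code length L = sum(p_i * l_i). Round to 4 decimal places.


Weighted contributions p_i * l_i:
  H: (18/28) * 2 = 36/28
  D: (2/28) * 4 = 8/28
  C: (8/28) * 2 = 16/28
Sum = (36 + 8 + 16)/28 = 60/28

L = 60/28 = 2.1429 bits/symbol


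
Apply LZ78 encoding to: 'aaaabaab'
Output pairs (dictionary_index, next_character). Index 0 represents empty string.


LZ78 encoding steps:
Dictionary: {0: ''}
Step 1: w='' (idx 0), next='a' -> output (0, 'a'), add 'a' as idx 1
Step 2: w='a' (idx 1), next='a' -> output (1, 'a'), add 'aa' as idx 2
Step 3: w='a' (idx 1), next='b' -> output (1, 'b'), add 'ab' as idx 3
Step 4: w='aa' (idx 2), next='b' -> output (2, 'b'), add 'aab' as idx 4


Encoded: [(0, 'a'), (1, 'a'), (1, 'b'), (2, 'b')]


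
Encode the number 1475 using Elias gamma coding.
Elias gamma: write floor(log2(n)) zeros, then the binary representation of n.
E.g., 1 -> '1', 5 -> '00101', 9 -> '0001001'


num_bits = floor(log2(1475)) + 1 = 11
leading_zeros = num_bits - 1 = 10
binary(1475) = 10111000011

Elias gamma(1475) = '0000000000' + '10111000011' = 000000000010111000011 (21 bits)


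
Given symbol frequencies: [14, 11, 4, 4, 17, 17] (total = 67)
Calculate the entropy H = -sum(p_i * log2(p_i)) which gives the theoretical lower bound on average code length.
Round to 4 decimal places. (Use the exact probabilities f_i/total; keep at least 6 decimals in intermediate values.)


Per-symbol terms -p_i * log2(p_i) with p_i = f_i/67:
  p = 14/67 = 0.208955: log2(p) = -2.258734, -p*log2(p) = 0.471974
  p = 11/67 = 0.164179: log2(p) = -2.606658, -p*log2(p) = 0.427959
  p = 4/67 = 0.059701: log2(p) = -4.066089, -p*log2(p) = 0.242752
  p = 4/67 = 0.059701: log2(p) = -4.066089, -p*log2(p) = 0.242752
  p = 17/67 = 0.253731: log2(p) = -1.978626, -p*log2(p) = 0.502040
  p = 17/67 = 0.253731: log2(p) = -1.978626, -p*log2(p) = 0.502040
H = 0.471974 + 0.427959 + 0.242752 + 0.242752 + 0.502040 + 0.502040 = 2.389517

H = 2.3895 bits/symbol


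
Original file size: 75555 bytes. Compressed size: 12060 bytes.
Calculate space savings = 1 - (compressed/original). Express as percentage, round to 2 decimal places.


ratio = compressed/original = 12060/75555 = 0.159619
savings = 1 - ratio = 1 - 0.159619 = 0.840381
as a percentage: 0.840381 * 100 = 84.04%

Space savings = 1 - 12060/75555 = 84.04%


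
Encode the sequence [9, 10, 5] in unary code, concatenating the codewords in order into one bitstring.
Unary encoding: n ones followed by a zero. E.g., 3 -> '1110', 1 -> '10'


Encode each number as n ones followed by a terminating 0:
  9 -> 1111111110 (10 bits)
  10 -> 11111111110 (11 bits)
  5 -> 111110 (6 bits)
Total length = 10 + 11 + 6 = 27 bits.

Unary([9, 10, 5]) = 111111111011111111110111110 (27 bits)


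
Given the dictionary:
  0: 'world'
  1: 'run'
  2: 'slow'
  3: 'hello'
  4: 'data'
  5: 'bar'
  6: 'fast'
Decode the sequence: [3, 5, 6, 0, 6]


Look up each index in the dictionary:
  3 -> 'hello'
  5 -> 'bar'
  6 -> 'fast'
  0 -> 'world'
  6 -> 'fast'

Decoded: "hello bar fast world fast"


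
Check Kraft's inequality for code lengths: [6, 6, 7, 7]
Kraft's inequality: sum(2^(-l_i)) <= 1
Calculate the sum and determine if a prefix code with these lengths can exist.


Sum = 2^(-6) + 2^(-6) + 2^(-7) + 2^(-7)
    = 0.015625 + 0.015625 + 0.0078125 + 0.0078125
    = 6/128 = 0.046875
Since 0.046875 <= 1, Kraft's inequality IS satisfied.
A prefix code with these lengths CAN exist.

Kraft sum = 0.046875. Satisfied.


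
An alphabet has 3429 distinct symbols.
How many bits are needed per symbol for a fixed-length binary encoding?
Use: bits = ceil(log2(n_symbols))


log2(3429) = 11.7436
Bracket: 2^11 = 2048 < 3429 <= 2^12 = 4096
So ceil(log2(3429)) = 12

bits = ceil(log2(3429)) = ceil(11.7436) = 12 bits


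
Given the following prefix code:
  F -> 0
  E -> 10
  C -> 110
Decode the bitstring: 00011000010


Decoding step by step:
Bits 0 -> F
Bits 0 -> F
Bits 0 -> F
Bits 110 -> C
Bits 0 -> F
Bits 0 -> F
Bits 0 -> F
Bits 10 -> E


Decoded message: FFFCFFFE


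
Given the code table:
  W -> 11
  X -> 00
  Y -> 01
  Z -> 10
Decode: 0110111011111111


Decoding:
01 -> Y
10 -> Z
11 -> W
10 -> Z
11 -> W
11 -> W
11 -> W
11 -> W


Result: YZWZWWWW


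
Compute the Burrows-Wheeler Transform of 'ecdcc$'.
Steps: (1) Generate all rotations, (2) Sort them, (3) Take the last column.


Rotations (sorted):
  0: $ecdcc -> last char: c
  1: c$ecdc -> last char: c
  2: cc$ecd -> last char: d
  3: cdcc$e -> last char: e
  4: dcc$ec -> last char: c
  5: ecdcc$ -> last char: $


BWT = ccdec$


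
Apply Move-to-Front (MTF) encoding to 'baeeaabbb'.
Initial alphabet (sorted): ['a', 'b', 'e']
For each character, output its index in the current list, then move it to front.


MTF encoding:
'b': index 1 in ['a', 'b', 'e'] -> ['b', 'a', 'e']
'a': index 1 in ['b', 'a', 'e'] -> ['a', 'b', 'e']
'e': index 2 in ['a', 'b', 'e'] -> ['e', 'a', 'b']
'e': index 0 in ['e', 'a', 'b'] -> ['e', 'a', 'b']
'a': index 1 in ['e', 'a', 'b'] -> ['a', 'e', 'b']
'a': index 0 in ['a', 'e', 'b'] -> ['a', 'e', 'b']
'b': index 2 in ['a', 'e', 'b'] -> ['b', 'a', 'e']
'b': index 0 in ['b', 'a', 'e'] -> ['b', 'a', 'e']
'b': index 0 in ['b', 'a', 'e'] -> ['b', 'a', 'e']


Output: [1, 1, 2, 0, 1, 0, 2, 0, 0]


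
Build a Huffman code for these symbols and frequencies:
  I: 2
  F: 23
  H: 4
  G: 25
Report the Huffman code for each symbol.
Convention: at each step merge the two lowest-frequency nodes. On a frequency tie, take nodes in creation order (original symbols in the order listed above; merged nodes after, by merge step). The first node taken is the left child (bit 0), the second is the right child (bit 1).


Huffman tree construction:
Step 1: Merge I(2) + H(4) = 6
Step 2: Merge (I+H)(6) + F(23) = 29
Step 3: Merge G(25) + ((I+H)+F)(29) = 54
Read each symbol's code off the tree from the root (left child = 0, right child = 1).

Codes:
  I: 100 (length 3)
  F: 11 (length 2)
  H: 101 (length 3)
  G: 0 (length 1)
Average code length: 89/54 = 1.6481 bits/symbol


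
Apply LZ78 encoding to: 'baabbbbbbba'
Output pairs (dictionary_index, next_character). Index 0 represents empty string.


LZ78 encoding steps:
Dictionary: {0: ''}
Step 1: w='' (idx 0), next='b' -> output (0, 'b'), add 'b' as idx 1
Step 2: w='' (idx 0), next='a' -> output (0, 'a'), add 'a' as idx 2
Step 3: w='a' (idx 2), next='b' -> output (2, 'b'), add 'ab' as idx 3
Step 4: w='b' (idx 1), next='b' -> output (1, 'b'), add 'bb' as idx 4
Step 5: w='bb' (idx 4), next='b' -> output (4, 'b'), add 'bbb' as idx 5
Step 6: w='b' (idx 1), next='a' -> output (1, 'a'), add 'ba' as idx 6


Encoded: [(0, 'b'), (0, 'a'), (2, 'b'), (1, 'b'), (4, 'b'), (1, 'a')]


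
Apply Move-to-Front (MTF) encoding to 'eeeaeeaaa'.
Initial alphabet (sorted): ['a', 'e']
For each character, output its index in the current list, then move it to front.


MTF encoding:
'e': index 1 in ['a', 'e'] -> ['e', 'a']
'e': index 0 in ['e', 'a'] -> ['e', 'a']
'e': index 0 in ['e', 'a'] -> ['e', 'a']
'a': index 1 in ['e', 'a'] -> ['a', 'e']
'e': index 1 in ['a', 'e'] -> ['e', 'a']
'e': index 0 in ['e', 'a'] -> ['e', 'a']
'a': index 1 in ['e', 'a'] -> ['a', 'e']
'a': index 0 in ['a', 'e'] -> ['a', 'e']
'a': index 0 in ['a', 'e'] -> ['a', 'e']


Output: [1, 0, 0, 1, 1, 0, 1, 0, 0]


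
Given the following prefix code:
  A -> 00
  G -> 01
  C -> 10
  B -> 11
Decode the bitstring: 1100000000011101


Decoding step by step:
Bits 11 -> B
Bits 00 -> A
Bits 00 -> A
Bits 00 -> A
Bits 00 -> A
Bits 01 -> G
Bits 11 -> B
Bits 01 -> G


Decoded message: BAAAAGBG


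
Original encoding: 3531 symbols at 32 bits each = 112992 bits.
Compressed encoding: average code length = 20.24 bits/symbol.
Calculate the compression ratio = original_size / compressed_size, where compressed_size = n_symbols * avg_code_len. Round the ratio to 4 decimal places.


original_size = n_symbols * orig_bits = 3531 * 32 = 112992 bits
compressed_size = n_symbols * avg_code_len = 3531 * 20.24 = 71467.44 bits
ratio = original_size / compressed_size = 112992 / 71467.44 = 1.581

Compression ratio = 1.581


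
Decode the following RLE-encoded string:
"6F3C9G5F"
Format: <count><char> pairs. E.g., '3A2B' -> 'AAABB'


Expanding each <count><char> pair:
  6F -> 'FFFFFF'
  3C -> 'CCC'
  9G -> 'GGGGGGGGG'
  5F -> 'FFFFF'

Decoded = FFFFFFCCCGGGGGGGGGFFFFF


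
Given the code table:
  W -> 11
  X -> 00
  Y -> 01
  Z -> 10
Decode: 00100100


Decoding:
00 -> X
10 -> Z
01 -> Y
00 -> X


Result: XZYX


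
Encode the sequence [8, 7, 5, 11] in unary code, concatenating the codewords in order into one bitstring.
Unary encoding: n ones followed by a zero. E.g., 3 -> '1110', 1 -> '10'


Encode each number as n ones followed by a terminating 0:
  8 -> 111111110 (9 bits)
  7 -> 11111110 (8 bits)
  5 -> 111110 (6 bits)
  11 -> 111111111110 (12 bits)
Total length = 9 + 8 + 6 + 12 = 35 bits.

Unary([8, 7, 5, 11]) = 11111111011111110111110111111111110 (35 bits)


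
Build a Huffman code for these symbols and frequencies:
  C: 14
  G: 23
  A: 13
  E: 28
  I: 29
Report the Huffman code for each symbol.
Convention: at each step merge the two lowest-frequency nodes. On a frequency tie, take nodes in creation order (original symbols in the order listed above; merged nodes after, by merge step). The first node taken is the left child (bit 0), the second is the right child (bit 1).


Huffman tree construction:
Step 1: Merge A(13) + C(14) = 27
Step 2: Merge G(23) + (A+C)(27) = 50
Step 3: Merge E(28) + I(29) = 57
Step 4: Merge (G+(A+C))(50) + (E+I)(57) = 107
Read each symbol's code off the tree from the root (left child = 0, right child = 1).

Codes:
  C: 011 (length 3)
  G: 00 (length 2)
  A: 010 (length 3)
  E: 10 (length 2)
  I: 11 (length 2)
Average code length: 241/107 = 2.2523 bits/symbol


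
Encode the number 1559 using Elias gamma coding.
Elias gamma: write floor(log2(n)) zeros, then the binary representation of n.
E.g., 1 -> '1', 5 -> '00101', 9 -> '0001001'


num_bits = floor(log2(1559)) + 1 = 11
leading_zeros = num_bits - 1 = 10
binary(1559) = 11000010111

Elias gamma(1559) = '0000000000' + '11000010111' = 000000000011000010111 (21 bits)


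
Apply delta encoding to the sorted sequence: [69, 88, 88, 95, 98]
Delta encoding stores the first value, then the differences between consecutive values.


First value: 69
Deltas:
  88 - 69 = 19
  88 - 88 = 0
  95 - 88 = 7
  98 - 95 = 3


Delta encoded: [69, 19, 0, 7, 3]


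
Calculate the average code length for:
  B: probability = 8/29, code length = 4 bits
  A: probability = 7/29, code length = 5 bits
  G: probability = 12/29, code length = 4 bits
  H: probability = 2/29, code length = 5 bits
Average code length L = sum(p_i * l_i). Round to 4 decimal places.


Weighted contributions p_i * l_i:
  B: (8/29) * 4 = 32/29
  A: (7/29) * 5 = 35/29
  G: (12/29) * 4 = 48/29
  H: (2/29) * 5 = 10/29
Sum = (32 + 35 + 48 + 10)/29 = 125/29

L = 125/29 = 4.3103 bits/symbol


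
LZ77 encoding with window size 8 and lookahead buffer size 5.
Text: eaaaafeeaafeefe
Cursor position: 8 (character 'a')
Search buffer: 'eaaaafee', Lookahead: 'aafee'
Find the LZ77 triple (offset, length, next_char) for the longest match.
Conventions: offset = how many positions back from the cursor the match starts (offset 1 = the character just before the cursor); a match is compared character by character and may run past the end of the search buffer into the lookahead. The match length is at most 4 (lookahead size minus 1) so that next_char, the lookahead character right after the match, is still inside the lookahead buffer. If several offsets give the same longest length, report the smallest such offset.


Try each offset into the search buffer:
  offset=1 (pos 7, char 'e'): match length 0
  offset=2 (pos 6, char 'e'): match length 0
  offset=3 (pos 5, char 'f'): match length 0
  offset=4 (pos 4, char 'a'): match length 1
  offset=5 (pos 3, char 'a'): match length 4
  offset=6 (pos 2, char 'a'): match length 2
  offset=7 (pos 1, char 'a'): match length 2
  offset=8 (pos 0, char 'e'): match length 0
Longest match has length 4 at offset 5.
next_char = character at position 8 + 4 = 12 -> 'e'

Best match: offset=5, length=4 (matching 'aafe' starting at position 3)
LZ77 triple: (5, 4, 'e')


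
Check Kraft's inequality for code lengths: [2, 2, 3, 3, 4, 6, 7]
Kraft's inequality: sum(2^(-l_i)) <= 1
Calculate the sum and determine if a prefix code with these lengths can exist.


Sum = 2^(-2) + 2^(-2) + 2^(-3) + 2^(-3) + 2^(-4) + 2^(-6) + 2^(-7)
    = 0.25 + 0.25 + 0.125 + 0.125 + 0.0625 + 0.015625 + 0.0078125
    = 107/128 = 0.8359375
Since 0.8359375 <= 1, Kraft's inequality IS satisfied.
A prefix code with these lengths CAN exist.

Kraft sum = 0.8359375. Satisfied.


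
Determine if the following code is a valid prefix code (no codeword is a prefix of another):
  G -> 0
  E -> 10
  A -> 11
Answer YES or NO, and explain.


Checking each pair (does one codeword prefix another?):
  G='0' vs E='10': no prefix
  G='0' vs A='11': no prefix
  E='10' vs G='0': no prefix
  E='10' vs A='11': no prefix
  A='11' vs G='0': no prefix
  A='11' vs E='10': no prefix
No violation found over all pairs.

YES -- this is a valid prefix code. No codeword is a prefix of any other codeword.


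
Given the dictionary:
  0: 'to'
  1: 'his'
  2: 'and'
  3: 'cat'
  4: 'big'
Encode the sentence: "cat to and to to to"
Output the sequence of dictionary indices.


Look up each word in the dictionary:
  'cat' -> 3
  'to' -> 0
  'and' -> 2
  'to' -> 0
  'to' -> 0
  'to' -> 0

Encoded: [3, 0, 2, 0, 0, 0]


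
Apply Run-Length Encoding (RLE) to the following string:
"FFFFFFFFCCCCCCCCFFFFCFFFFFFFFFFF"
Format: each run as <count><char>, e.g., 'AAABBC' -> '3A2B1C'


Scanning runs left to right:
  i=0: run of 'F' x 8 -> '8F'
  i=8: run of 'C' x 8 -> '8C'
  i=16: run of 'F' x 4 -> '4F'
  i=20: run of 'C' x 1 -> '1C'
  i=21: run of 'F' x 11 -> '11F'

RLE = 8F8C4F1C11F


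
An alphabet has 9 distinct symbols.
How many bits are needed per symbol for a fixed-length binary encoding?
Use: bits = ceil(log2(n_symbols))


log2(9) = 3.1699
Bracket: 2^3 = 8 < 9 <= 2^4 = 16
So ceil(log2(9)) = 4

bits = ceil(log2(9)) = ceil(3.1699) = 4 bits


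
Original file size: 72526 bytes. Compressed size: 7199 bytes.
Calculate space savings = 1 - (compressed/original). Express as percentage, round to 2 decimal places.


ratio = compressed/original = 7199/72526 = 0.099261
savings = 1 - ratio = 1 - 0.099261 = 0.900739
as a percentage: 0.900739 * 100 = 90.07%

Space savings = 1 - 7199/72526 = 90.07%


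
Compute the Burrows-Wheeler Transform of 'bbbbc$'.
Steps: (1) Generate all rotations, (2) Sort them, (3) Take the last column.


Rotations (sorted):
  0: $bbbbc -> last char: c
  1: bbbbc$ -> last char: $
  2: bbbc$b -> last char: b
  3: bbc$bb -> last char: b
  4: bc$bbb -> last char: b
  5: c$bbbb -> last char: b


BWT = c$bbbb


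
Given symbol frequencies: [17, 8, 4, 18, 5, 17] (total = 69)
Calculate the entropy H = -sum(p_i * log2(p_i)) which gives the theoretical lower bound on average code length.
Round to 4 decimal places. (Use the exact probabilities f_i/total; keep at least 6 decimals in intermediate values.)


Per-symbol terms -p_i * log2(p_i) with p_i = f_i/69:
  p = 17/69 = 0.246377: log2(p) = -2.021062, -p*log2(p) = 0.497943
  p = 8/69 = 0.115942: log2(p) = -3.108524, -p*log2(p) = 0.360409
  p = 4/69 = 0.057971: log2(p) = -4.108524, -p*log2(p) = 0.238175
  p = 18/69 = 0.260870: log2(p) = -1.938599, -p*log2(p) = 0.505722
  p = 5/69 = 0.072464: log2(p) = -3.786596, -p*log2(p) = 0.274391
  p = 17/69 = 0.246377: log2(p) = -2.021062, -p*log2(p) = 0.497943
H = 0.497943 + 0.360409 + 0.238175 + 0.505722 + 0.274391 + 0.497943 = 2.374583

H = 2.3746 bits/symbol


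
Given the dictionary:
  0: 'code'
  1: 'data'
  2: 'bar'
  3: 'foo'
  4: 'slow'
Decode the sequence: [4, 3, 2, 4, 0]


Look up each index in the dictionary:
  4 -> 'slow'
  3 -> 'foo'
  2 -> 'bar'
  4 -> 'slow'
  0 -> 'code'

Decoded: "slow foo bar slow code"


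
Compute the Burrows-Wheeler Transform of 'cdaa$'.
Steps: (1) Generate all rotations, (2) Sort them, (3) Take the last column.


Rotations (sorted):
  0: $cdaa -> last char: a
  1: a$cda -> last char: a
  2: aa$cd -> last char: d
  3: cdaa$ -> last char: $
  4: daa$c -> last char: c


BWT = aad$c


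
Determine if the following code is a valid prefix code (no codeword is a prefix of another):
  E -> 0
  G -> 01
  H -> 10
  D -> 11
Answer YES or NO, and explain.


Checking each pair (does one codeword prefix another?):
  E='0' vs G='01': prefix -- VIOLATION

NO -- this is NOT a valid prefix code. E (0) is a prefix of G (01).


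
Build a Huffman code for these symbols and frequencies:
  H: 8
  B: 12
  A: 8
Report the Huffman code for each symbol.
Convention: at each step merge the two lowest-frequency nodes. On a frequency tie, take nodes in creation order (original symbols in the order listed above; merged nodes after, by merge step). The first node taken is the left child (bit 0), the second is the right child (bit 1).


Huffman tree construction:
Step 1: Merge H(8) + A(8) = 16
Step 2: Merge B(12) + (H+A)(16) = 28
Read each symbol's code off the tree from the root (left child = 0, right child = 1).

Codes:
  H: 10 (length 2)
  B: 0 (length 1)
  A: 11 (length 2)
Average code length: 44/28 = 1.5714 bits/symbol


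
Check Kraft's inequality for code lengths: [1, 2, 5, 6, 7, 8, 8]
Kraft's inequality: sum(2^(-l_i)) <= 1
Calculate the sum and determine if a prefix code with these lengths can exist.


Sum = 2^(-1) + 2^(-2) + 2^(-5) + 2^(-6) + 2^(-7) + 2^(-8) + 2^(-8)
    = 0.5 + 0.25 + 0.03125 + 0.015625 + 0.0078125 + 0.00390625 + 0.00390625
    = 208/256 = 0.8125
Since 0.8125 <= 1, Kraft's inequality IS satisfied.
A prefix code with these lengths CAN exist.

Kraft sum = 0.8125. Satisfied.


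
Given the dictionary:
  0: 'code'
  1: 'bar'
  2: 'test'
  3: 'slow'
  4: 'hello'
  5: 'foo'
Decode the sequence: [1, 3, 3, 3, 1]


Look up each index in the dictionary:
  1 -> 'bar'
  3 -> 'slow'
  3 -> 'slow'
  3 -> 'slow'
  1 -> 'bar'

Decoded: "bar slow slow slow bar"


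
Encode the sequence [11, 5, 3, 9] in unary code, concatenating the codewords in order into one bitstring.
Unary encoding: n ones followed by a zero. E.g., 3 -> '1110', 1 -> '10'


Encode each number as n ones followed by a terminating 0:
  11 -> 111111111110 (12 bits)
  5 -> 111110 (6 bits)
  3 -> 1110 (4 bits)
  9 -> 1111111110 (10 bits)
Total length = 12 + 6 + 4 + 10 = 32 bits.

Unary([11, 5, 3, 9]) = 11111111111011111011101111111110 (32 bits)


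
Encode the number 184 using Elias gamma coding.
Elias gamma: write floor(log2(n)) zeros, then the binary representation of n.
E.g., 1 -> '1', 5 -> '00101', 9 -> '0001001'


num_bits = floor(log2(184)) + 1 = 8
leading_zeros = num_bits - 1 = 7
binary(184) = 10111000

Elias gamma(184) = '0000000' + '10111000' = 000000010111000 (15 bits)


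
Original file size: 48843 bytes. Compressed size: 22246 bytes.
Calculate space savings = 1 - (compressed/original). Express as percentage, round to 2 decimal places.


ratio = compressed/original = 22246/48843 = 0.455459
savings = 1 - ratio = 1 - 0.455459 = 0.544541
as a percentage: 0.544541 * 100 = 54.45%

Space savings = 1 - 22246/48843 = 54.45%


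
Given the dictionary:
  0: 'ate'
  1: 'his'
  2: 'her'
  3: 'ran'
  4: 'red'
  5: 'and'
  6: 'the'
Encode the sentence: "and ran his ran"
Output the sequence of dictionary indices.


Look up each word in the dictionary:
  'and' -> 5
  'ran' -> 3
  'his' -> 1
  'ran' -> 3

Encoded: [5, 3, 1, 3]


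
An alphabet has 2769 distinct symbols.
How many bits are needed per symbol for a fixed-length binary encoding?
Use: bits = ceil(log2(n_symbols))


log2(2769) = 11.4351
Bracket: 2^11 = 2048 < 2769 <= 2^12 = 4096
So ceil(log2(2769)) = 12

bits = ceil(log2(2769)) = ceil(11.4351) = 12 bits


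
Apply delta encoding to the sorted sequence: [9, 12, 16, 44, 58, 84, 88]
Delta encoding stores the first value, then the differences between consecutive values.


First value: 9
Deltas:
  12 - 9 = 3
  16 - 12 = 4
  44 - 16 = 28
  58 - 44 = 14
  84 - 58 = 26
  88 - 84 = 4


Delta encoded: [9, 3, 4, 28, 14, 26, 4]


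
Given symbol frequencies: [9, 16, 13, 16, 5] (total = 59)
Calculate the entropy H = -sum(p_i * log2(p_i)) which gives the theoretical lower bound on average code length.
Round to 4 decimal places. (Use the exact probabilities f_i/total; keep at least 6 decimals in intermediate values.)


Per-symbol terms -p_i * log2(p_i) with p_i = f_i/59:
  p = 9/59 = 0.152542: log2(p) = -2.712718, -p*log2(p) = 0.413804
  p = 16/59 = 0.271186: log2(p) = -1.882643, -p*log2(p) = 0.510547
  p = 13/59 = 0.220339: log2(p) = -2.182203, -p*log2(p) = 0.480824
  p = 16/59 = 0.271186: log2(p) = -1.882643, -p*log2(p) = 0.510547
  p = 5/59 = 0.084746: log2(p) = -3.560715, -p*log2(p) = 0.301756
H = 0.413804 + 0.510547 + 0.480824 + 0.510547 + 0.301756 = 2.217478

H = 2.2175 bits/symbol


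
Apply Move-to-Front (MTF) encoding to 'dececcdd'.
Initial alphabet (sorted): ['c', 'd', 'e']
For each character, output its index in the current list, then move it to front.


MTF encoding:
'd': index 1 in ['c', 'd', 'e'] -> ['d', 'c', 'e']
'e': index 2 in ['d', 'c', 'e'] -> ['e', 'd', 'c']
'c': index 2 in ['e', 'd', 'c'] -> ['c', 'e', 'd']
'e': index 1 in ['c', 'e', 'd'] -> ['e', 'c', 'd']
'c': index 1 in ['e', 'c', 'd'] -> ['c', 'e', 'd']
'c': index 0 in ['c', 'e', 'd'] -> ['c', 'e', 'd']
'd': index 2 in ['c', 'e', 'd'] -> ['d', 'c', 'e']
'd': index 0 in ['d', 'c', 'e'] -> ['d', 'c', 'e']


Output: [1, 2, 2, 1, 1, 0, 2, 0]


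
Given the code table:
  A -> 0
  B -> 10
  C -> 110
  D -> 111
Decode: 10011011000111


Decoding:
10 -> B
0 -> A
110 -> C
110 -> C
0 -> A
0 -> A
111 -> D


Result: BACCAAD


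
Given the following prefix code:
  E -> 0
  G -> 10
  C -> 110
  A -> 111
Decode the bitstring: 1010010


Decoding step by step:
Bits 10 -> G
Bits 10 -> G
Bits 0 -> E
Bits 10 -> G


Decoded message: GGEG


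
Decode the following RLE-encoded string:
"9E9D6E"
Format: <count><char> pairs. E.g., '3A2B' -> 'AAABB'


Expanding each <count><char> pair:
  9E -> 'EEEEEEEEE'
  9D -> 'DDDDDDDDD'
  6E -> 'EEEEEE'

Decoded = EEEEEEEEEDDDDDDDDDEEEEEE


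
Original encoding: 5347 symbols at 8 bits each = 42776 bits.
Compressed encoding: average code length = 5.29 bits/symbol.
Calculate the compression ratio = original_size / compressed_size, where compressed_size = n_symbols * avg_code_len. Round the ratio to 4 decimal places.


original_size = n_symbols * orig_bits = 5347 * 8 = 42776 bits
compressed_size = n_symbols * avg_code_len = 5347 * 5.29 = 28285.63 bits
ratio = original_size / compressed_size = 42776 / 28285.63 = 1.5123

Compression ratio = 1.5123


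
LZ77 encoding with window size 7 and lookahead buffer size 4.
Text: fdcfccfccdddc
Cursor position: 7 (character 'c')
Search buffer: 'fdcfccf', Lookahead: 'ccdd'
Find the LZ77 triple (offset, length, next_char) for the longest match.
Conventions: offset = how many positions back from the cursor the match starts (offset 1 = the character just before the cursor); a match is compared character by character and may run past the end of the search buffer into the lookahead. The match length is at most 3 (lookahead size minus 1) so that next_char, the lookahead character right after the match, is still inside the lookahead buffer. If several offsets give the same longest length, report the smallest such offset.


Try each offset into the search buffer:
  offset=1 (pos 6, char 'f'): match length 0
  offset=2 (pos 5, char 'c'): match length 1
  offset=3 (pos 4, char 'c'): match length 2
  offset=4 (pos 3, char 'f'): match length 0
  offset=5 (pos 2, char 'c'): match length 1
  offset=6 (pos 1, char 'd'): match length 0
  offset=7 (pos 0, char 'f'): match length 0
Longest match has length 2 at offset 3.
next_char = character at position 7 + 2 = 9 -> 'd'

Best match: offset=3, length=2 (matching 'cc' starting at position 4)
LZ77 triple: (3, 2, 'd')


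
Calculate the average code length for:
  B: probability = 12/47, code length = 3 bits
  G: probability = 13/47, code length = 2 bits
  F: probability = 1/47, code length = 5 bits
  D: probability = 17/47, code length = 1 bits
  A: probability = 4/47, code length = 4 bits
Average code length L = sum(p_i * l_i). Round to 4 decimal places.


Weighted contributions p_i * l_i:
  B: (12/47) * 3 = 36/47
  G: (13/47) * 2 = 26/47
  F: (1/47) * 5 = 5/47
  D: (17/47) * 1 = 17/47
  A: (4/47) * 4 = 16/47
Sum = (36 + 26 + 5 + 17 + 16)/47 = 100/47

L = 100/47 = 2.1277 bits/symbol


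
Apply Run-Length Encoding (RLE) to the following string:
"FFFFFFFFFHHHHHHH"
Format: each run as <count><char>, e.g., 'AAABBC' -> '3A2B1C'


Scanning runs left to right:
  i=0: run of 'F' x 9 -> '9F'
  i=9: run of 'H' x 7 -> '7H'

RLE = 9F7H


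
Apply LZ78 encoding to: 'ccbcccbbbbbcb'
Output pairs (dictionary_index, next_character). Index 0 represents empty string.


LZ78 encoding steps:
Dictionary: {0: ''}
Step 1: w='' (idx 0), next='c' -> output (0, 'c'), add 'c' as idx 1
Step 2: w='c' (idx 1), next='b' -> output (1, 'b'), add 'cb' as idx 2
Step 3: w='c' (idx 1), next='c' -> output (1, 'c'), add 'cc' as idx 3
Step 4: w='cb' (idx 2), next='b' -> output (2, 'b'), add 'cbb' as idx 4
Step 5: w='' (idx 0), next='b' -> output (0, 'b'), add 'b' as idx 5
Step 6: w='b' (idx 5), next='b' -> output (5, 'b'), add 'bb' as idx 6
Step 7: w='cb' (idx 2), end of input -> output (2, '')


Encoded: [(0, 'c'), (1, 'b'), (1, 'c'), (2, 'b'), (0, 'b'), (5, 'b'), (2, '')]


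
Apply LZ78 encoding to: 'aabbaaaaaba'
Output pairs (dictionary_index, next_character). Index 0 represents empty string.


LZ78 encoding steps:
Dictionary: {0: ''}
Step 1: w='' (idx 0), next='a' -> output (0, 'a'), add 'a' as idx 1
Step 2: w='a' (idx 1), next='b' -> output (1, 'b'), add 'ab' as idx 2
Step 3: w='' (idx 0), next='b' -> output (0, 'b'), add 'b' as idx 3
Step 4: w='a' (idx 1), next='a' -> output (1, 'a'), add 'aa' as idx 4
Step 5: w='aa' (idx 4), next='a' -> output (4, 'a'), add 'aaa' as idx 5
Step 6: w='b' (idx 3), next='a' -> output (3, 'a'), add 'ba' as idx 6


Encoded: [(0, 'a'), (1, 'b'), (0, 'b'), (1, 'a'), (4, 'a'), (3, 'a')]


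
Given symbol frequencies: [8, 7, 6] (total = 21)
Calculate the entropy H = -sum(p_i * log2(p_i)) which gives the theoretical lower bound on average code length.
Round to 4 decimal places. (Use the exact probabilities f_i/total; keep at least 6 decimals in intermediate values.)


Per-symbol terms -p_i * log2(p_i) with p_i = f_i/21:
  p = 8/21 = 0.380952: log2(p) = -1.392317, -p*log2(p) = 0.530407
  p = 7/21 = 0.333333: log2(p) = -1.584963, -p*log2(p) = 0.528321
  p = 6/21 = 0.285714: log2(p) = -1.807355, -p*log2(p) = 0.516387
H = 0.530407 + 0.528321 + 0.516387 = 1.575115

H = 1.5751 bits/symbol


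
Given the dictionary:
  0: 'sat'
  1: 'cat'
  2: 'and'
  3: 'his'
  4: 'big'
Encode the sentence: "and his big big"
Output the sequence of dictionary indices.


Look up each word in the dictionary:
  'and' -> 2
  'his' -> 3
  'big' -> 4
  'big' -> 4

Encoded: [2, 3, 4, 4]


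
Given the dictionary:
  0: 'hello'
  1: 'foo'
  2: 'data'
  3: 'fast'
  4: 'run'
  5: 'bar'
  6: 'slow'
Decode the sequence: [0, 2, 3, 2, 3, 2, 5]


Look up each index in the dictionary:
  0 -> 'hello'
  2 -> 'data'
  3 -> 'fast'
  2 -> 'data'
  3 -> 'fast'
  2 -> 'data'
  5 -> 'bar'

Decoded: "hello data fast data fast data bar"


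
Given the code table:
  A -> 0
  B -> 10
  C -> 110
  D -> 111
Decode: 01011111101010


Decoding:
0 -> A
10 -> B
111 -> D
111 -> D
0 -> A
10 -> B
10 -> B


Result: ABDDABB


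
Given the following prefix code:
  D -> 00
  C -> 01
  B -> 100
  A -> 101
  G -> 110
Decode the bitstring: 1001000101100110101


Decoding step by step:
Bits 100 -> B
Bits 100 -> B
Bits 01 -> C
Bits 01 -> C
Bits 100 -> B
Bits 110 -> G
Bits 101 -> A


Decoded message: BBCCBGA


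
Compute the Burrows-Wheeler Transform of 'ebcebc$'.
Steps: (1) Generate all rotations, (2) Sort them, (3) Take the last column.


Rotations (sorted):
  0: $ebcebc -> last char: c
  1: bc$ebce -> last char: e
  2: bcebc$e -> last char: e
  3: c$ebceb -> last char: b
  4: cebc$eb -> last char: b
  5: ebc$ebc -> last char: c
  6: ebcebc$ -> last char: $


BWT = ceebbc$


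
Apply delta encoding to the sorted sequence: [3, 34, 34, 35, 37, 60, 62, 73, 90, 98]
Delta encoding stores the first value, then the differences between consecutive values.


First value: 3
Deltas:
  34 - 3 = 31
  34 - 34 = 0
  35 - 34 = 1
  37 - 35 = 2
  60 - 37 = 23
  62 - 60 = 2
  73 - 62 = 11
  90 - 73 = 17
  98 - 90 = 8


Delta encoded: [3, 31, 0, 1, 2, 23, 2, 11, 17, 8]


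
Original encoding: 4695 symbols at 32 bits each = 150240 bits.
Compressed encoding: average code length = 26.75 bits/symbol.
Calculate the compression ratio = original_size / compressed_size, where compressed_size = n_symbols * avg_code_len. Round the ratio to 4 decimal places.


original_size = n_symbols * orig_bits = 4695 * 32 = 150240 bits
compressed_size = n_symbols * avg_code_len = 4695 * 26.75 = 125591.25 bits
ratio = original_size / compressed_size = 150240 / 125591.25 = 1.1963

Compression ratio = 1.1963


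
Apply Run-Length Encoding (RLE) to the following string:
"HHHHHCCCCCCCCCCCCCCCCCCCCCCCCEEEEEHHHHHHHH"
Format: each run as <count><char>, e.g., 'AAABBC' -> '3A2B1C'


Scanning runs left to right:
  i=0: run of 'H' x 5 -> '5H'
  i=5: run of 'C' x 24 -> '24C'
  i=29: run of 'E' x 5 -> '5E'
  i=34: run of 'H' x 8 -> '8H'

RLE = 5H24C5E8H


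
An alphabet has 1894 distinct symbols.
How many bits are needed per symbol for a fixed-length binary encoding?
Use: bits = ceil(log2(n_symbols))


log2(1894) = 10.8872
Bracket: 2^10 = 1024 < 1894 <= 2^11 = 2048
So ceil(log2(1894)) = 11

bits = ceil(log2(1894)) = ceil(10.8872) = 11 bits


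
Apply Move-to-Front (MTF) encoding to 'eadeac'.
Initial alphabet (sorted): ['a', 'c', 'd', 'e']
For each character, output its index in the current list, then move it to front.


MTF encoding:
'e': index 3 in ['a', 'c', 'd', 'e'] -> ['e', 'a', 'c', 'd']
'a': index 1 in ['e', 'a', 'c', 'd'] -> ['a', 'e', 'c', 'd']
'd': index 3 in ['a', 'e', 'c', 'd'] -> ['d', 'a', 'e', 'c']
'e': index 2 in ['d', 'a', 'e', 'c'] -> ['e', 'd', 'a', 'c']
'a': index 2 in ['e', 'd', 'a', 'c'] -> ['a', 'e', 'd', 'c']
'c': index 3 in ['a', 'e', 'd', 'c'] -> ['c', 'a', 'e', 'd']


Output: [3, 1, 3, 2, 2, 3]


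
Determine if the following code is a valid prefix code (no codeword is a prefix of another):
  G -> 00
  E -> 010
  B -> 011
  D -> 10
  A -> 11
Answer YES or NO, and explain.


Checking each pair (does one codeword prefix another?):
  G='00' vs E='010': no prefix
  G='00' vs B='011': no prefix
  G='00' vs D='10': no prefix
  G='00' vs A='11': no prefix
  E='010' vs G='00': no prefix
  E='010' vs B='011': no prefix
  E='010' vs D='10': no prefix
  E='010' vs A='11': no prefix
  B='011' vs G='00': no prefix
  B='011' vs E='010': no prefix
  B='011' vs D='10': no prefix
  B='011' vs A='11': no prefix
  D='10' vs G='00': no prefix
  D='10' vs E='010': no prefix
  D='10' vs B='011': no prefix
  D='10' vs A='11': no prefix
  A='11' vs G='00': no prefix
  A='11' vs E='010': no prefix
  A='11' vs B='011': no prefix
  A='11' vs D='10': no prefix
No violation found over all pairs.

YES -- this is a valid prefix code. No codeword is a prefix of any other codeword.


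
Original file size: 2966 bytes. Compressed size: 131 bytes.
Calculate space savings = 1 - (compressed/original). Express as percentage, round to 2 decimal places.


ratio = compressed/original = 131/2966 = 0.044167
savings = 1 - ratio = 1 - 0.044167 = 0.955833
as a percentage: 0.955833 * 100 = 95.58%

Space savings = 1 - 131/2966 = 95.58%


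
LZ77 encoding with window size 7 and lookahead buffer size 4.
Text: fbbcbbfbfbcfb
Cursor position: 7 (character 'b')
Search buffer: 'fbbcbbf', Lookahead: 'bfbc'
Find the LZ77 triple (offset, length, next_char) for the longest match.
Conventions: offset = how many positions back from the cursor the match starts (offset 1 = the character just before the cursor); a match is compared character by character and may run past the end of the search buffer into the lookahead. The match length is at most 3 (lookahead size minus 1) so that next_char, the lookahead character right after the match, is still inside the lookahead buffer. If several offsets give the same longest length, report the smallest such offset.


Try each offset into the search buffer:
  offset=1 (pos 6, char 'f'): match length 0
  offset=2 (pos 5, char 'b'): match length 3
  offset=3 (pos 4, char 'b'): match length 1
  offset=4 (pos 3, char 'c'): match length 0
  offset=5 (pos 2, char 'b'): match length 1
  offset=6 (pos 1, char 'b'): match length 1
  offset=7 (pos 0, char 'f'): match length 0
Longest match has length 3 at offset 2.
next_char = character at position 7 + 3 = 10 -> 'c'

Best match: offset=2, length=3 (matching 'bfb' starting at position 5)
LZ77 triple: (2, 3, 'c')


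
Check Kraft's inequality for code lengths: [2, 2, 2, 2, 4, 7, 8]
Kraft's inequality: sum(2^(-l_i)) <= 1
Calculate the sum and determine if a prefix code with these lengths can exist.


Sum = 2^(-2) + 2^(-2) + 2^(-2) + 2^(-2) + 2^(-4) + 2^(-7) + 2^(-8)
    = 0.25 + 0.25 + 0.25 + 0.25 + 0.0625 + 0.0078125 + 0.00390625
    = 275/256 = 1.07421875
Since 1.07421875 > 1, Kraft's inequality is NOT satisfied.
A prefix code with these lengths CANNOT exist.

Kraft sum = 1.07421875. Not satisfied.


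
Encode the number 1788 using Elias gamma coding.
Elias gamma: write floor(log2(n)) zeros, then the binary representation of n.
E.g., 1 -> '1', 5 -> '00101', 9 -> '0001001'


num_bits = floor(log2(1788)) + 1 = 11
leading_zeros = num_bits - 1 = 10
binary(1788) = 11011111100

Elias gamma(1788) = '0000000000' + '11011111100' = 000000000011011111100 (21 bits)


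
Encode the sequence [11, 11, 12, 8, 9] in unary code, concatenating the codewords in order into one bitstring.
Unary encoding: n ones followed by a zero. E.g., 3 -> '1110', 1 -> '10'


Encode each number as n ones followed by a terminating 0:
  11 -> 111111111110 (12 bits)
  11 -> 111111111110 (12 bits)
  12 -> 1111111111110 (13 bits)
  8 -> 111111110 (9 bits)
  9 -> 1111111110 (10 bits)
Total length = 12 + 12 + 13 + 9 + 10 = 56 bits.

Unary([11, 11, 12, 8, 9]) = 11111111111011111111111011111111111101111111101111111110 (56 bits)


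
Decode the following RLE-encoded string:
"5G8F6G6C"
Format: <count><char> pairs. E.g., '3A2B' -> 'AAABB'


Expanding each <count><char> pair:
  5G -> 'GGGGG'
  8F -> 'FFFFFFFF'
  6G -> 'GGGGGG'
  6C -> 'CCCCCC'

Decoded = GGGGGFFFFFFFFGGGGGGCCCCCC


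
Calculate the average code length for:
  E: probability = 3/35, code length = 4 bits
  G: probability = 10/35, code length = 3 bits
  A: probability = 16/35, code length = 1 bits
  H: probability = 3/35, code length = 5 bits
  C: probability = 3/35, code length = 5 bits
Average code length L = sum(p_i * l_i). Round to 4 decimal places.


Weighted contributions p_i * l_i:
  E: (3/35) * 4 = 12/35
  G: (10/35) * 3 = 30/35
  A: (16/35) * 1 = 16/35
  H: (3/35) * 5 = 15/35
  C: (3/35) * 5 = 15/35
Sum = (12 + 30 + 16 + 15 + 15)/35 = 88/35

L = 88/35 = 2.5143 bits/symbol


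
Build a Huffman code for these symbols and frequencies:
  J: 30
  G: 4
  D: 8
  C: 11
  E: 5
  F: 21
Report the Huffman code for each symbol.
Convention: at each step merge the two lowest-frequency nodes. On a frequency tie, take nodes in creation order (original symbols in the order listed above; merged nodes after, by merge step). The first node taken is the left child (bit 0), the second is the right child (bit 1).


Huffman tree construction:
Step 1: Merge G(4) + E(5) = 9
Step 2: Merge D(8) + (G+E)(9) = 17
Step 3: Merge C(11) + (D+(G+E))(17) = 28
Step 4: Merge F(21) + (C+(D+(G+E)))(28) = 49
Step 5: Merge J(30) + (F+(C+(D+(G+E))))(49) = 79
Read each symbol's code off the tree from the root (left child = 0, right child = 1).

Codes:
  J: 0 (length 1)
  G: 11110 (length 5)
  D: 1110 (length 4)
  C: 110 (length 3)
  E: 11111 (length 5)
  F: 10 (length 2)
Average code length: 182/79 = 2.3038 bits/symbol


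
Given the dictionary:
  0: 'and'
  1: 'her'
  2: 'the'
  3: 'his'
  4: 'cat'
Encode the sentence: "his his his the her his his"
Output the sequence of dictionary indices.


Look up each word in the dictionary:
  'his' -> 3
  'his' -> 3
  'his' -> 3
  'the' -> 2
  'her' -> 1
  'his' -> 3
  'his' -> 3

Encoded: [3, 3, 3, 2, 1, 3, 3]


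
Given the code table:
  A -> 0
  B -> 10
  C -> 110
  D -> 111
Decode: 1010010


Decoding:
10 -> B
10 -> B
0 -> A
10 -> B


Result: BBAB


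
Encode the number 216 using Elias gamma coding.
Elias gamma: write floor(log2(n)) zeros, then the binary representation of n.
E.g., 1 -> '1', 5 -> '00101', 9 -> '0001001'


num_bits = floor(log2(216)) + 1 = 8
leading_zeros = num_bits - 1 = 7
binary(216) = 11011000

Elias gamma(216) = '0000000' + '11011000' = 000000011011000 (15 bits)
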